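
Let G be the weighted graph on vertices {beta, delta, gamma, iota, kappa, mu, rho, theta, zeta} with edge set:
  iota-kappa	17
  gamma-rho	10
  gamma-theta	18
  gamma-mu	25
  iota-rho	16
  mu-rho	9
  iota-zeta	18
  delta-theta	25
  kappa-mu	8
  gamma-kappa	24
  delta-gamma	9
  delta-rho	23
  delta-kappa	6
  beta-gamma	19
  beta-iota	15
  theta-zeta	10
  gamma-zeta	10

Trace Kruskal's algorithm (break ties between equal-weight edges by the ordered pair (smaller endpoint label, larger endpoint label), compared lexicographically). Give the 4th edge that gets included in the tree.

Kruskal's algorithm — process edges by increasing weight (ties by edge label):
delta-kappa (6): add — endpoints in different components.
kappa-mu (8): add — endpoints in different components.
delta-gamma (9): add — endpoints in different components.
mu-rho (9): add — endpoints in different components.
gamma-rho (10): skip — gamma and rho already connected.
gamma-zeta (10): add — endpoints in different components.
theta-zeta (10): add — endpoints in different components.
beta-iota (15): add — endpoints in different components.
iota-rho (16): add — endpoints in different components.
The 4th edge added is mu-rho.

mu-rho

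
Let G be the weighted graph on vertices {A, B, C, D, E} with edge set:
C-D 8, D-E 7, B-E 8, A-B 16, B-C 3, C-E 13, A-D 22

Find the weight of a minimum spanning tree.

Prim's algorithm from D:
Step 1: cheapest edge leaving the tree is D-E (7); add E.
Step 2: cheapest edge leaving the tree is B-E (8); add B.
Step 3: cheapest edge leaving the tree is B-C (3); add C.
Step 4: cheapest edge leaving the tree is A-B (16); add A.
MST edges: D-E, B-E, B-C, A-B; total weight 7+8+3+16 = 34.

34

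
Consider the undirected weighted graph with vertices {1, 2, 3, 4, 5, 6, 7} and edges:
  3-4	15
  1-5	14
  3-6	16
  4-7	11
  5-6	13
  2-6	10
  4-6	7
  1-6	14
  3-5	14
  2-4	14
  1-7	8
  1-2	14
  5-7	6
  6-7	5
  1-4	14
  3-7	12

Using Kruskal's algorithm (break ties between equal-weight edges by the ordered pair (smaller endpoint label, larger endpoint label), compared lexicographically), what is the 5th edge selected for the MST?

Kruskal: consider edges lightest-first.
6-7 (5): add. Components now {1} {2} {3} {4} {5} {6,7}
5-7 (6): add. Components now {1} {2} {3} {4} {5,6,7}
4-6 (7): add. Components now {1} {2} {3} {4,5,6,7}
1-7 (8): add. Components now {1,4,5,6,7} {2} {3}
2-6 (10): add. Components now {1,2,4,5,6,7} {3}
4-7 (11): skip — 4 and 7 already connected.
3-7 (12): add. Components now {1,2,3,4,5,6,7}
The 5th edge added is 2-6.

2-6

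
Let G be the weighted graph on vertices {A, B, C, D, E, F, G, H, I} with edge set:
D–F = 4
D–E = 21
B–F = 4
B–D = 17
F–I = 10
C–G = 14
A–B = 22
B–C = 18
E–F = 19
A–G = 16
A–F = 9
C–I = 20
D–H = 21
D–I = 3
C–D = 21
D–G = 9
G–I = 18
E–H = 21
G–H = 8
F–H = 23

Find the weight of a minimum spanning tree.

70

Sort edges by weight, then run Kruskal:
D–I (3): add — endpoints in different components.
B–F (4): add — endpoints in different components.
D–F (4): add — endpoints in different components.
G–H (8): add — endpoints in different components.
A–F (9): add — endpoints in different components.
D–G (9): add — endpoints in different components.
F–I (10): skip — F and I already connected.
C–G (14): add — endpoints in different components.
A–G (16): skip — A and G already connected.
B–D (17): skip — B and D already connected.
B–C (18): skip — B and C already connected.
G–I (18): skip — G and I already connected.
E–F (19): add — endpoints in different components.
MST edges: D–I, B–F, D–F, G–H, A–F, D–G, C–G, E–F; total weight 3+4+4+8+9+9+14+19 = 70.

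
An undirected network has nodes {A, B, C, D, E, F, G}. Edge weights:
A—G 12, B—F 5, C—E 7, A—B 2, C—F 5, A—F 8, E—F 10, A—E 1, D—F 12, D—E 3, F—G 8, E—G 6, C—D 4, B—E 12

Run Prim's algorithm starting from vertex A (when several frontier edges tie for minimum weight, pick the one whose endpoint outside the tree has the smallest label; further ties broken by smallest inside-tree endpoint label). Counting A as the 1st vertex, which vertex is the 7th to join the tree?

G

Prim's algorithm from A:
Step 1: frontier [A—E 1, A—B 2, A—F 8, A—G 12] → take A—E (1); add E.
Step 2: frontier [A—B 2, A—F 8, A—G 12, D—E 3, E—G 6, C—E 7, E—F 10, B—E 12] → take A—B (2); add B.
Step 3: frontier [A—F 8, A—G 12, B—F 5, D—E 3, E—G 6, C—E 7, E—F 10] → take D—E (3); add D.
Step 4: frontier [A—F 8, A—G 12, B—F 5, C—D 4, D—F 12, E—G 6, C—E 7, E—F 10] → take C—D (4); add C.
Step 5: frontier [A—F 8, A—G 12, B—F 5, C—F 5, D—F 12, E—G 6, E—F 10] → take B—F (5); add F.
Step 6: frontier [A—G 12, E—G 6, F—G 8] → take E—G (6); add G.
Vertex order: A, E, B, D, C, F, G. The 7th vertex is G.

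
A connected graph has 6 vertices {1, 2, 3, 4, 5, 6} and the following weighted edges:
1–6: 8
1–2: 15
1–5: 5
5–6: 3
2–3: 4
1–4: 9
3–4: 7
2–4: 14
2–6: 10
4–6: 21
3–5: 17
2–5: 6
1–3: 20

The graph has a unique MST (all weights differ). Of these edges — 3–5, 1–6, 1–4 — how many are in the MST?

0

Sort edges by weight, then run Kruskal:
5–6 (3): add. Components now {1} {2} {3} {4} {5,6}
2–3 (4): add. Components now {1} {2,3} {4} {5,6}
1–5 (5): add. Components now {1,5,6} {2,3} {4}
2–5 (6): add. Components now {1,2,3,5,6} {4}
3–4 (7): add. Components now {1,2,3,4,5,6}
MST edge set: {5–6, 2–3, 1–5, 2–5, 3–4}.
Of the listed edges, {} are in the MST → 0.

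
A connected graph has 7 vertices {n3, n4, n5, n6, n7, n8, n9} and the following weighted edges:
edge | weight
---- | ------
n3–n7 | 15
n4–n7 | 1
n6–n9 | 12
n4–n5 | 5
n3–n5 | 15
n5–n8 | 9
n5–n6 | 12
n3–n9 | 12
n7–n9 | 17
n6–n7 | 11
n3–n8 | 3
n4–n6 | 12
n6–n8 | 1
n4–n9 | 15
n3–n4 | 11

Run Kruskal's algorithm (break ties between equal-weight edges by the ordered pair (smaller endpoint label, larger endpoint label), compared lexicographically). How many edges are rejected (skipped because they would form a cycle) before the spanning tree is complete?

Kruskal: consider edges lightest-first.
n4–n7 (1): add. Components now {n8} {n5} {n3} {n9} {n4,n7} {n6}
n6–n8 (1): add. Components now {n6,n8} {n5} {n3} {n9} {n4,n7}
n3–n8 (3): add. Components now {n3,n6,n8} {n5} {n9} {n4,n7}
n4–n5 (5): add. Components now {n3,n6,n8} {n4,n5,n7} {n9}
n5–n8 (9): add. Components now {n3,n4,n5,n6,n7,n8} {n9}
n3–n4 (11): skip — n3 and n4 already connected.
n6–n7 (11): skip — n7 and n6 already connected.
n3–n9 (12): add. Components now {n3,n4,n5,n6,n7,n8,n9}
Edges rejected before the tree was complete: 2.

2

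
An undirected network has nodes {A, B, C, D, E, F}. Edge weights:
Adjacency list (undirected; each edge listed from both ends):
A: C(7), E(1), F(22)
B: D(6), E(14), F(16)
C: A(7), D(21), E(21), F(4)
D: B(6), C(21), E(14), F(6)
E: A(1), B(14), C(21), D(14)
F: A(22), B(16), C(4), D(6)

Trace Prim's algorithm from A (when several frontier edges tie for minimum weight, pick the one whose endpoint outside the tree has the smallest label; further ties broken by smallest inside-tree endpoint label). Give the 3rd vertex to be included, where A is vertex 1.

C

Prim's algorithm from A:
Step 1: cheapest edge leaving the tree is A-E (1); add E.
Step 2: cheapest edge leaving the tree is A-C (7); add C.
Step 3: cheapest edge leaving the tree is C-F (4); add F.
Step 4: cheapest edge leaving the tree is D-F (6); add D.
Step 5: cheapest edge leaving the tree is B-D (6); add B.
Vertex order: A, E, C, F, D, B. The 3rd vertex is C.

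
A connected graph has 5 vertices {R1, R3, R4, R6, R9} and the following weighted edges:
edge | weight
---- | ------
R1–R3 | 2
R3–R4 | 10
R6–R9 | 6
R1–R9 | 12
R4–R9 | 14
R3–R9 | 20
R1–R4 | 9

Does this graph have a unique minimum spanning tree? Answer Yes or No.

Yes

Kruskal's algorithm — process edges by increasing weight (ties by edge label):
R1–R3 (2): add — endpoints in different components.
R6–R9 (6): add — endpoints in different components.
R1–R4 (9): add — endpoints in different components.
R3–R4 (10): skip — R3 and R4 already connected.
R1–R9 (12): add — endpoints in different components.
Every non-tree edge has weight strictly greater than the heaviest edge on the tree path between its endpoints, so the MST is unique.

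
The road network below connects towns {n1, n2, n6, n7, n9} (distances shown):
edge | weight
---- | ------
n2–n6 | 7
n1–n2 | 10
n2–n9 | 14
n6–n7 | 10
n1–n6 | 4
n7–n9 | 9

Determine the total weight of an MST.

30

Sort edges by weight, then run Kruskal:
n1–n6 (4): add — endpoints in different components.
n2–n6 (7): add — endpoints in different components.
n7–n9 (9): add — endpoints in different components.
n1–n2 (10): skip — n2 and n1 already connected.
n6–n7 (10): add — endpoints in different components.
MST edges: n1–n6, n2–n6, n7–n9, n6–n7; total weight 4+7+9+10 = 30.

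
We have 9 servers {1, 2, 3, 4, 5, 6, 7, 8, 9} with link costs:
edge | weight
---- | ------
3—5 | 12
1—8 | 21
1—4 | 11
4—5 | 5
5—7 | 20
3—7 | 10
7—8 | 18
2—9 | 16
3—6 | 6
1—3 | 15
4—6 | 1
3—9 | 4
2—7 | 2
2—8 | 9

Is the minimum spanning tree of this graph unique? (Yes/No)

Yes

Kruskal's algorithm — process edges by increasing weight (ties by edge label):
4—6 (1): add — endpoints in different components.
2—7 (2): add — endpoints in different components.
3—9 (4): add — endpoints in different components.
4—5 (5): add — endpoints in different components.
3—6 (6): add — endpoints in different components.
2—8 (9): add — endpoints in different components.
3—7 (10): add — endpoints in different components.
1—4 (11): add — endpoints in different components.
Every non-tree edge has weight strictly greater than the heaviest edge on the tree path between its endpoints, so the MST is unique.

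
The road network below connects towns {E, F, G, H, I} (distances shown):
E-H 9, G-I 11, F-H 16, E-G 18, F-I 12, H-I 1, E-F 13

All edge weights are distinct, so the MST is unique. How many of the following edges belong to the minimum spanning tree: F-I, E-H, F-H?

Sort edges by weight, then run Kruskal:
H-I (1): add. Components now {E} {F} {G} {H,I}
E-H (9): add. Components now {E,H,I} {F} {G}
G-I (11): add. Components now {E,G,H,I} {F}
F-I (12): add. Components now {E,F,G,H,I}
MST edge set: {H-I, E-H, G-I, F-I}.
Of the listed edges, {F-I, E-H} are in the MST → 2.

2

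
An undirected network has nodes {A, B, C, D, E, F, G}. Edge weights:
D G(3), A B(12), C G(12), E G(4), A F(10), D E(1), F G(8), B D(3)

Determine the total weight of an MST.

37

Kruskal's algorithm — process edges by increasing weight (ties by edge label):
D E (1): add — endpoints in different components.
B D (3): add — endpoints in different components.
D G (3): add — endpoints in different components.
E G (4): skip — E and G already connected.
F G (8): add — endpoints in different components.
A F (10): add — endpoints in different components.
A B (12): skip — A and B already connected.
C G (12): add — endpoints in different components.
MST edges: D E, B D, D G, F G, A F, C G; total weight 1+3+3+8+10+12 = 37.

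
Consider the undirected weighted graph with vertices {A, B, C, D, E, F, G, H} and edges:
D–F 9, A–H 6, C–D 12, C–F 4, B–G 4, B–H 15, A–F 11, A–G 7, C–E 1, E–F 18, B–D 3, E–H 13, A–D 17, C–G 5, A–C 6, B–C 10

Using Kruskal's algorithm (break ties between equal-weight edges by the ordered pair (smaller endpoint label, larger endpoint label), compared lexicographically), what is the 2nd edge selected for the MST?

Kruskal: consider edges lightest-first.
C–E (1): add — endpoints in different components.
B–D (3): add — endpoints in different components.
B–G (4): add — endpoints in different components.
C–F (4): add — endpoints in different components.
C–G (5): add — endpoints in different components.
A–C (6): add — endpoints in different components.
A–H (6): add — endpoints in different components.
The 2nd edge added is B–D.

B-D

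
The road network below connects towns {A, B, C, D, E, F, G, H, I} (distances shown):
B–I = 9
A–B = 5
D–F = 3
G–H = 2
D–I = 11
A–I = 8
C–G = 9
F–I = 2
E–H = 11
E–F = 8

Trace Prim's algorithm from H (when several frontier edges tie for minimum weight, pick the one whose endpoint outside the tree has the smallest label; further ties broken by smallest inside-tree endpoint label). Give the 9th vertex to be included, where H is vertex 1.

Prim's algorithm from H:
Step 1: frontier [G–H 2, E–H 11] → take G–H (2); add G.
Step 2: frontier [C–G 9, E–H 11] → take C–G (9); add C.
Step 3: frontier [E–H 11] → take E–H (11); add E.
Step 4: frontier [E–F 8] → take E–F (8); add F.
Step 5: frontier [F–I 2, D–F 3] → take F–I (2); add I.
Step 6: frontier [D–F 3, A–I 8, B–I 9, D–I 11] → take D–F (3); add D.
Step 7: frontier [A–I 8, B–I 9] → take A–I (8); add A.
Step 8: frontier [A–B 5, B–I 9] → take A–B (5); add B.
Vertex order: H, G, C, E, F, I, D, A, B. The 9th vertex is B.

B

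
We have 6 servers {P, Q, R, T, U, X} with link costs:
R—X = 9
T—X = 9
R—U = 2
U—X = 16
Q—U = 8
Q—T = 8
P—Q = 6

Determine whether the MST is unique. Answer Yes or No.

Sort edges by weight, then run Kruskal:
R—U (2): add — endpoints in different components.
P—Q (6): add — endpoints in different components.
Q—T (8): add — endpoints in different components.
Q—U (8): add — endpoints in different components.
R—X (9): add — endpoints in different components.
Non-tree edge T—X has weight 9, equal to the heaviest edge on its tree cycle — swapping gives another MST of the same weight. Not unique.

No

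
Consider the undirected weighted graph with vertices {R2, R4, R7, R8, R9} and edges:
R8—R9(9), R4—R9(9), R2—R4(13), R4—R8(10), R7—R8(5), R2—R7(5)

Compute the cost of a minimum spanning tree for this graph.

Prim, starting at R9.
Step 1: frontier [R4—R9 9, R8—R9 9] → take R4—R9 (9); add R4.
Step 2: frontier [R4—R8 10, R2—R4 13, R8—R9 9] → take R8—R9 (9); add R8.
Step 3: frontier [R2—R4 13, R7—R8 5] → take R7—R8 (5); add R7.
Step 4: frontier [R2—R4 13, R2—R7 5] → take R2—R7 (5); add R2.
MST edges: R4—R9, R8—R9, R7—R8, R2—R7; total weight 9+9+5+5 = 28.

28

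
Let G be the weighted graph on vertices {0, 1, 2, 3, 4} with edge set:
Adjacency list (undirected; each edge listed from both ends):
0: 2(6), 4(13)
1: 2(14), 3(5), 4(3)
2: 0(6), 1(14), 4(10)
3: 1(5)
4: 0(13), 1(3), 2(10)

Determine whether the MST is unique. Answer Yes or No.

Yes

Kruskal's algorithm — process edges by increasing weight (ties by edge label):
1 4 (3): add — endpoints in different components.
1 3 (5): add — endpoints in different components.
0 2 (6): add — endpoints in different components.
2 4 (10): add — endpoints in different components.
Every non-tree edge has weight strictly greater than the heaviest edge on the tree path between its endpoints, so the MST is unique.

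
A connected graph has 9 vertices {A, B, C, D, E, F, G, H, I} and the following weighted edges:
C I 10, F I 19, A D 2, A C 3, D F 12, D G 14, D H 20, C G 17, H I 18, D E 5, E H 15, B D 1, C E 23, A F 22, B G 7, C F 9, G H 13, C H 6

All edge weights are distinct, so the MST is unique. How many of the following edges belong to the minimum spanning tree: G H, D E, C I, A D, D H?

3

Kruskal: consider edges lightest-first.
B D (1): add — endpoints in different components.
A D (2): add — endpoints in different components.
A C (3): add — endpoints in different components.
D E (5): add — endpoints in different components.
C H (6): add — endpoints in different components.
B G (7): add — endpoints in different components.
C F (9): add — endpoints in different components.
C I (10): add — endpoints in different components.
MST edge set: {B D, A D, A C, D E, C H, B G, C F, C I}.
Of the listed edges, {D E, C I, A D} are in the MST → 3.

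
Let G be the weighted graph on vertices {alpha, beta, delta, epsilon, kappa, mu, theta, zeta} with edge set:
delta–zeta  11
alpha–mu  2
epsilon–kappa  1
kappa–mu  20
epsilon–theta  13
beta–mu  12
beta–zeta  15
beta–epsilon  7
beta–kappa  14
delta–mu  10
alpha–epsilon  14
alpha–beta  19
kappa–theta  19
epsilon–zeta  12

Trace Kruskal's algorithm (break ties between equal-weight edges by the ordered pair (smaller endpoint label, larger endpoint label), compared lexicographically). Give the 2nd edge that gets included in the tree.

alpha-mu

Kruskal's algorithm — process edges by increasing weight (ties by edge label):
epsilon–kappa (1): add — endpoints in different components.
alpha–mu (2): add — endpoints in different components.
beta–epsilon (7): add — endpoints in different components.
delta–mu (10): add — endpoints in different components.
delta–zeta (11): add — endpoints in different components.
beta–mu (12): add — endpoints in different components.
epsilon–zeta (12): skip — epsilon and zeta already connected.
epsilon–theta (13): add — endpoints in different components.
The 2nd edge added is alpha–mu.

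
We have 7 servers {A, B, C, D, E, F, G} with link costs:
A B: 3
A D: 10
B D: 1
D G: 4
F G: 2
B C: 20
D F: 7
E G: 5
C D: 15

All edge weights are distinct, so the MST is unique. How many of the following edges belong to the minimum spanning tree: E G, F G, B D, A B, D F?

4

Kruskal's algorithm — process edges by increasing weight (ties by edge label):
B D (1): add — endpoints in different components.
F G (2): add — endpoints in different components.
A B (3): add — endpoints in different components.
D G (4): add — endpoints in different components.
E G (5): add — endpoints in different components.
D F (7): skip — D and F already connected.
A D (10): skip — A and D already connected.
C D (15): add — endpoints in different components.
MST edge set: {B D, F G, A B, D G, E G, C D}.
Of the listed edges, {E G, F G, B D, A B} are in the MST → 4.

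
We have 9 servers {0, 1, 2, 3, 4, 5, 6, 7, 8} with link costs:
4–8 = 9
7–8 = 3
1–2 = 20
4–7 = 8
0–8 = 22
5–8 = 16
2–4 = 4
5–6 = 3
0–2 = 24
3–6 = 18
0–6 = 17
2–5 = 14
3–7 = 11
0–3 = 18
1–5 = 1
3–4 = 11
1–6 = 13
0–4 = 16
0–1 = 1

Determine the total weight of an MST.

Prim, starting at 0.
Step 1: cheapest edge leaving the tree is 0–1 (1); add 1.
Step 2: cheapest edge leaving the tree is 1–5 (1); add 5.
Step 3: cheapest edge leaving the tree is 5–6 (3); add 6.
Step 4: cheapest edge leaving the tree is 2–5 (14); add 2.
Step 5: cheapest edge leaving the tree is 2–4 (4); add 4.
Step 6: cheapest edge leaving the tree is 4–7 (8); add 7.
Step 7: cheapest edge leaving the tree is 7–8 (3); add 8.
Step 8: cheapest edge leaving the tree is 3–4 (11); add 3.
MST edges: 0–1, 1–5, 5–6, 2–5, 2–4, 4–7, 7–8, 3–4; total weight 1+1+3+14+4+8+3+11 = 45.

45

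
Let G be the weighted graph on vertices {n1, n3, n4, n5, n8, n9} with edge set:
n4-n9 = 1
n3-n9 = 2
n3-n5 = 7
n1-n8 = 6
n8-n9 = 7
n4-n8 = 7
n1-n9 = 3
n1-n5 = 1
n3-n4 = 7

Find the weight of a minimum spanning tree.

13

Sort edges by weight, then run Kruskal:
n1-n5 (1): add. Components now {n1,n5} {n9} {n3} {n8} {n4}
n4-n9 (1): add. Components now {n1,n5} {n4,n9} {n3} {n8}
n3-n9 (2): add. Components now {n1,n5} {n3,n4,n9} {n8}
n1-n9 (3): add. Components now {n1,n3,n4,n5,n9} {n8}
n1-n8 (6): add. Components now {n1,n3,n4,n5,n8,n9}
MST edges: n1-n5, n4-n9, n3-n9, n1-n9, n1-n8; total weight 1+1+2+3+6 = 13.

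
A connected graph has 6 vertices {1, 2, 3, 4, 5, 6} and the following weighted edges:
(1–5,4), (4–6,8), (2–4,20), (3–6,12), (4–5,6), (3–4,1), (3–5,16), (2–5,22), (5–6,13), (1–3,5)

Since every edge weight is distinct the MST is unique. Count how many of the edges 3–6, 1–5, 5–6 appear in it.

1

Sort edges by weight, then run Kruskal:
3–4 (1): add — endpoints in different components.
1–5 (4): add — endpoints in different components.
1–3 (5): add — endpoints in different components.
4–5 (6): skip — 4 and 5 already connected.
4–6 (8): add — endpoints in different components.
3–6 (12): skip — 3 and 6 already connected.
5–6 (13): skip — 5 and 6 already connected.
3–5 (16): skip — 3 and 5 already connected.
2–4 (20): add — endpoints in different components.
MST edge set: {3–4, 1–5, 1–3, 4–6, 2–4}.
Of the listed edges, {1–5} are in the MST → 1.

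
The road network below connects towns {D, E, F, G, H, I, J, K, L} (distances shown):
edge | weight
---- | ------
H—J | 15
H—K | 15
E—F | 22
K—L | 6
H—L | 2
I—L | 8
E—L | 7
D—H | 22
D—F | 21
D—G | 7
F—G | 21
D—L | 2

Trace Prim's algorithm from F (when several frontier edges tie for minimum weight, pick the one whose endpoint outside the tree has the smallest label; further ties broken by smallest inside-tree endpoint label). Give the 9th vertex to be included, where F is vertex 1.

Prim, starting at F.
Step 1: cheapest edge leaving the tree is D—F (21); add D.
Step 2: cheapest edge leaving the tree is D—L (2); add L.
Step 3: cheapest edge leaving the tree is H—L (2); add H.
Step 4: cheapest edge leaving the tree is K—L (6); add K.
Step 5: cheapest edge leaving the tree is E—L (7); add E.
Step 6: cheapest edge leaving the tree is D—G (7); add G.
Step 7: cheapest edge leaving the tree is I—L (8); add I.
Step 8: cheapest edge leaving the tree is H—J (15); add J.
Vertex order: F, D, L, H, K, E, G, I, J. The 9th vertex is J.

J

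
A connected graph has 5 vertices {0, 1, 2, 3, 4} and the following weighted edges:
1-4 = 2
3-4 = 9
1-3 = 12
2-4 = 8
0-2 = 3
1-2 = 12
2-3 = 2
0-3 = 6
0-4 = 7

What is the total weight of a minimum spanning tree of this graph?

Grow the tree from 1 using Prim:
Step 1: cheapest edge leaving the tree is 1-4 (2); add 4.
Step 2: cheapest edge leaving the tree is 0-4 (7); add 0.
Step 3: cheapest edge leaving the tree is 0-2 (3); add 2.
Step 4: cheapest edge leaving the tree is 2-3 (2); add 3.
MST edges: 1-4, 0-4, 0-2, 2-3; total weight 2+7+3+2 = 14.

14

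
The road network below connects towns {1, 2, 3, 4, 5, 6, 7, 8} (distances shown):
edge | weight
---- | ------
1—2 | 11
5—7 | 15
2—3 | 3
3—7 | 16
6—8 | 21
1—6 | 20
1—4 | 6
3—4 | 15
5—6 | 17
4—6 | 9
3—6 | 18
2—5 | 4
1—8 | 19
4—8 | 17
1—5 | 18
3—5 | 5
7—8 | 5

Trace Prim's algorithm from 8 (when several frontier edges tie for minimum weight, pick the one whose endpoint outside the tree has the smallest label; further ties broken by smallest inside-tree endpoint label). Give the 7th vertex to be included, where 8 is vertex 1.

4

Prim, starting at 8.
Step 1: cheapest edge leaving the tree is 7—8 (5); add 7.
Step 2: cheapest edge leaving the tree is 5—7 (15); add 5.
Step 3: cheapest edge leaving the tree is 2—5 (4); add 2.
Step 4: cheapest edge leaving the tree is 2—3 (3); add 3.
Step 5: cheapest edge leaving the tree is 1—2 (11); add 1.
Step 6: cheapest edge leaving the tree is 1—4 (6); add 4.
Step 7: cheapest edge leaving the tree is 4—6 (9); add 6.
Vertex order: 8, 7, 5, 2, 3, 1, 4, 6. The 7th vertex is 4.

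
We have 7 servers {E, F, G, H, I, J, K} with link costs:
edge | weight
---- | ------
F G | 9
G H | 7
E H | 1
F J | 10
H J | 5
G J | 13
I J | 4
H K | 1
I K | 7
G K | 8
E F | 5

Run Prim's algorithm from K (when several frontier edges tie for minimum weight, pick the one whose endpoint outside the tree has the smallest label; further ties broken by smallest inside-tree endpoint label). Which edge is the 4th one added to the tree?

Prim's algorithm from K:
Step 1: frontier [H K 1, I K 7, G K 8] → take H K (1); add H.
Step 2: frontier [E H 1, H J 5, G H 7, I K 7, G K 8] → take E H (1); add E.
Step 3: frontier [E F 5, H J 5, G H 7, I K 7, G K 8] → take E F (5); add F.
Step 4: frontier [F G 9, F J 10, H J 5, G H 7, I K 7, G K 8] → take H J (5); add J.
Step 5: frontier [F G 9, G H 7, I J 4, G J 13, I K 7, G K 8] → take I J (4); add I.
Step 6: frontier [F G 9, G H 7, G J 13, G K 8] → take G H (7); add G.
The 4th edge added is H J.

H-J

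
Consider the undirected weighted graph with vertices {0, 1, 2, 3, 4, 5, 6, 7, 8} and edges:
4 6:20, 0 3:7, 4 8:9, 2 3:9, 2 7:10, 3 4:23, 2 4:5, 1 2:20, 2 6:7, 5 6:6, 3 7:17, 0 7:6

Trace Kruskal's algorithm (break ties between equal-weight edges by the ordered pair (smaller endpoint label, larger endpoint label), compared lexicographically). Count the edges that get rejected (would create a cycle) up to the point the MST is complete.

2

Kruskal: consider edges lightest-first.
2 4 (5): add — endpoints in different components.
0 7 (6): add — endpoints in different components.
5 6 (6): add — endpoints in different components.
0 3 (7): add — endpoints in different components.
2 6 (7): add — endpoints in different components.
2 3 (9): add — endpoints in different components.
4 8 (9): add — endpoints in different components.
2 7 (10): skip — 2 and 7 already connected.
3 7 (17): skip — 3 and 7 already connected.
1 2 (20): add — endpoints in different components.
Edges rejected before the tree was complete: 2.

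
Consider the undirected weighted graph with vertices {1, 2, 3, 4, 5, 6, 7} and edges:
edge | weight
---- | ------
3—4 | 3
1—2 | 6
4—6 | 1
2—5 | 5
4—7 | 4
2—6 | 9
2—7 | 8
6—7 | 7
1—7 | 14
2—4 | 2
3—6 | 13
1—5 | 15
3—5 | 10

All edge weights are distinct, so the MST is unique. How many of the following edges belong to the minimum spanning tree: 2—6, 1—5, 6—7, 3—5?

Kruskal's algorithm — process edges by increasing weight (ties by edge label):
4—6 (1): add — endpoints in different components.
2—4 (2): add — endpoints in different components.
3—4 (3): add — endpoints in different components.
4—7 (4): add — endpoints in different components.
2—5 (5): add — endpoints in different components.
1—2 (6): add — endpoints in different components.
MST edge set: {4—6, 2—4, 3—4, 4—7, 2—5, 1—2}.
Of the listed edges, {} are in the MST → 0.

0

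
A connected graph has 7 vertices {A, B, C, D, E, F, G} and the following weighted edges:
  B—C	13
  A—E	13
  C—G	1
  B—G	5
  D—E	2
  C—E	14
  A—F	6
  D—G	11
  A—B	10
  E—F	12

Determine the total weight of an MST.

35

Prim's algorithm from C:
Step 1: frontier [C—G 1, B—C 13, C—E 14] → take C—G (1); add G.
Step 2: frontier [B—C 13, C—E 14, B—G 5, D—G 11] → take B—G (5); add B.
Step 3: frontier [A—B 10, C—E 14, D—G 11] → take A—B (10); add A.
Step 4: frontier [A—F 6, A—E 13, C—E 14, D—G 11] → take A—F (6); add F.
Step 5: frontier [A—E 13, C—E 14, E—F 12, D—G 11] → take D—G (11); add D.
Step 6: frontier [A—E 13, C—E 14, D—E 2, E—F 12] → take D—E (2); add E.
MST edges: C—G, B—G, A—B, A—F, D—G, D—E; total weight 1+5+10+6+11+2 = 35.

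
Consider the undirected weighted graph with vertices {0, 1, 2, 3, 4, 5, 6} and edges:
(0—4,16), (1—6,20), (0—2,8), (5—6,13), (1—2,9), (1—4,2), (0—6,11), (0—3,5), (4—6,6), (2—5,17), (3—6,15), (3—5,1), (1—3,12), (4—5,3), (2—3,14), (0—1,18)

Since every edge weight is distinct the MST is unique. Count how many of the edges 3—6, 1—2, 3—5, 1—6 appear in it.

1

Kruskal: consider edges lightest-first.
3—5 (1): add — endpoints in different components.
1—4 (2): add — endpoints in different components.
4—5 (3): add — endpoints in different components.
0—3 (5): add — endpoints in different components.
4—6 (6): add — endpoints in different components.
0—2 (8): add — endpoints in different components.
MST edge set: {3—5, 1—4, 4—5, 0—3, 4—6, 0—2}.
Of the listed edges, {3—5} are in the MST → 1.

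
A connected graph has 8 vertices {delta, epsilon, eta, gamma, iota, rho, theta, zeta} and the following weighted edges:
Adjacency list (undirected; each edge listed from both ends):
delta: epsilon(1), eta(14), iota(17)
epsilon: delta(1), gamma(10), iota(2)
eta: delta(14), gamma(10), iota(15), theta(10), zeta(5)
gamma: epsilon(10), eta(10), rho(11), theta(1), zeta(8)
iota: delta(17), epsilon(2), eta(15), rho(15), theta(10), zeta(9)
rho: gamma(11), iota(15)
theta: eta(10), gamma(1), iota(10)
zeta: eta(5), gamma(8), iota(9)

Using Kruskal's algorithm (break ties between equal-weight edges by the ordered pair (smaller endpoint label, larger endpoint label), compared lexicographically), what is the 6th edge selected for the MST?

Kruskal's algorithm — process edges by increasing weight (ties by edge label):
delta-epsilon (1): add — endpoints in different components.
gamma-theta (1): add — endpoints in different components.
epsilon-iota (2): add — endpoints in different components.
eta-zeta (5): add — endpoints in different components.
gamma-zeta (8): add — endpoints in different components.
iota-zeta (9): add — endpoints in different components.
epsilon-gamma (10): skip — epsilon and gamma already connected.
eta-gamma (10): skip — eta and gamma already connected.
eta-theta (10): skip — theta and eta already connected.
iota-theta (10): skip — theta and iota already connected.
gamma-rho (11): add — endpoints in different components.
The 6th edge added is iota-zeta.

iota-zeta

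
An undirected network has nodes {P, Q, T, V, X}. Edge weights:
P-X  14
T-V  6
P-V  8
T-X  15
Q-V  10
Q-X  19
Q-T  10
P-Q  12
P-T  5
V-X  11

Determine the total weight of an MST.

32

Grow the tree from P using Prim:
Step 1: frontier [P-T 5, P-V 8, P-Q 12, P-X 14] → take P-T (5); add T.
Step 2: frontier [P-V 8, P-Q 12, P-X 14, T-V 6, Q-T 10, T-X 15] → take T-V (6); add V.
Step 3: frontier [P-Q 12, P-X 14, Q-T 10, T-X 15, Q-V 10, V-X 11] → take Q-T (10); add Q.
Step 4: frontier [P-X 14, Q-X 19, T-X 15, V-X 11] → take V-X (11); add X.
MST edges: P-T, T-V, Q-T, V-X; total weight 5+6+10+11 = 32.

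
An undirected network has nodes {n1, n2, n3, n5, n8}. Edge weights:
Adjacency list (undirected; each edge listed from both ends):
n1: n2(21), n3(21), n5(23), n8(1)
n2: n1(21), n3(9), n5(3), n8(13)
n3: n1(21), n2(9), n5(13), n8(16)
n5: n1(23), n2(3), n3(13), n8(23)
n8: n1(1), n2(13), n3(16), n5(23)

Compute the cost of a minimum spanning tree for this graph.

Prim's algorithm from n8:
Step 1: frontier [n1—n8 1, n2—n8 13, n3—n8 16, n5—n8 23] → take n1—n8 (1); add n1.
Step 2: frontier [n1—n2 21, n1—n3 21, n1—n5 23, n2—n8 13, n3—n8 16, n5—n8 23] → take n2—n8 (13); add n2.
Step 3: frontier [n1—n3 21, n1—n5 23, n2—n5 3, n2—n3 9, n3—n8 16, n5—n8 23] → take n2—n5 (3); add n5.
Step 4: frontier [n1—n3 21, n2—n3 9, n3—n5 13, n3—n8 16] → take n2—n3 (9); add n3.
MST edges: n1—n8, n2—n8, n2—n5, n2—n3; total weight 1+13+3+9 = 26.

26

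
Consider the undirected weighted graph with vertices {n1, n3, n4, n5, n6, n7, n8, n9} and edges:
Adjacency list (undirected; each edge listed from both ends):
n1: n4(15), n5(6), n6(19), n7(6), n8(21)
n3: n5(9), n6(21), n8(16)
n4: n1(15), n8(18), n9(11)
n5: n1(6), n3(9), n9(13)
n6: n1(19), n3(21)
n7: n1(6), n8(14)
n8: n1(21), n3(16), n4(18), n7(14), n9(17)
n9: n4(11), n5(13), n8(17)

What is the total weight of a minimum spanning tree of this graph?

Sort edges by weight, then run Kruskal:
n1–n5 (6): add — endpoints in different components.
n1–n7 (6): add — endpoints in different components.
n3–n5 (9): add — endpoints in different components.
n4–n9 (11): add — endpoints in different components.
n5–n9 (13): add — endpoints in different components.
n7–n8 (14): add — endpoints in different components.
n1–n4 (15): skip — n1 and n4 already connected.
n3–n8 (16): skip — n8 and n3 already connected.
n8–n9 (17): skip — n8 and n9 already connected.
n4–n8 (18): skip — n8 and n4 already connected.
n1–n6 (19): add — endpoints in different components.
MST edges: n1–n5, n1–n7, n3–n5, n4–n9, n5–n9, n7–n8, n1–n6; total weight 6+6+9+11+13+14+19 = 78.

78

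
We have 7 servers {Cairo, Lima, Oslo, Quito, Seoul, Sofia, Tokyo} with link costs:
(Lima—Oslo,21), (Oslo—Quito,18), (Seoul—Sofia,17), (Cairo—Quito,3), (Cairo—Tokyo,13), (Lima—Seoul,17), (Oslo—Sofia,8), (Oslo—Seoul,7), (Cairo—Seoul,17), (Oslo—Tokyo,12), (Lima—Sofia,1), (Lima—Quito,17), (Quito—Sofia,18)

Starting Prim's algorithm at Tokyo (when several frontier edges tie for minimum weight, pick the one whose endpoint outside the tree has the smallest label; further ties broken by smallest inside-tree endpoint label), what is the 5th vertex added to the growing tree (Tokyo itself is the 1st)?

Prim's algorithm from Tokyo:
Step 1: cheapest edge leaving the tree is Oslo—Tokyo (12); add Oslo.
Step 2: cheapest edge leaving the tree is Oslo—Seoul (7); add Seoul.
Step 3: cheapest edge leaving the tree is Oslo—Sofia (8); add Sofia.
Step 4: cheapest edge leaving the tree is Lima—Sofia (1); add Lima.
Step 5: cheapest edge leaving the tree is Cairo—Tokyo (13); add Cairo.
Step 6: cheapest edge leaving the tree is Cairo—Quito (3); add Quito.
Vertex order: Tokyo, Oslo, Seoul, Sofia, Lima, Cairo, Quito. The 5th vertex is Lima.

Lima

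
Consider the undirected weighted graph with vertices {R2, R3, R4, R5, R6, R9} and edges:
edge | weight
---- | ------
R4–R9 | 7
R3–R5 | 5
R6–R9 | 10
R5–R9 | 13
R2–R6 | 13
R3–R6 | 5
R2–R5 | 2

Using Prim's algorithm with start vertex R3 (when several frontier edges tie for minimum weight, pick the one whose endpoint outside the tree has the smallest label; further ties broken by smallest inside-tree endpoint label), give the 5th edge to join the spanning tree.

Grow the tree from R3 using Prim:
Step 1: frontier [R3–R5 5, R3–R6 5] → take R3–R5 (5); add R5.
Step 2: frontier [R3–R6 5, R2–R5 2, R5–R9 13] → take R2–R5 (2); add R2.
Step 3: frontier [R2–R6 13, R3–R6 5, R5–R9 13] → take R3–R6 (5); add R6.
Step 4: frontier [R5–R9 13, R6–R9 10] → take R6–R9 (10); add R9.
Step 5: frontier [R4–R9 7] → take R4–R9 (7); add R4.
The 5th edge added is R4–R9.

R4-R9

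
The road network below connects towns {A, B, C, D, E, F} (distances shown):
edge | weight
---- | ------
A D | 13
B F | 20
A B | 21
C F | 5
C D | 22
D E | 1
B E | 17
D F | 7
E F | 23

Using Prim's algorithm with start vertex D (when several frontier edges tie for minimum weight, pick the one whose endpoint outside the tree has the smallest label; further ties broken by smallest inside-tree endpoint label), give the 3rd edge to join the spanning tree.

Prim's algorithm from D:
Step 1: frontier [D E 1, D F 7, A D 13, C D 22] → take D E (1); add E.
Step 2: frontier [D F 7, A D 13, C D 22, B E 17, E F 23] → take D F (7); add F.
Step 3: frontier [A D 13, C D 22, B E 17, C F 5, B F 20] → take C F (5); add C.
Step 4: frontier [A D 13, B E 17, B F 20] → take A D (13); add A.
Step 5: frontier [A B 21, B E 17, B F 20] → take B E (17); add B.
The 3rd edge added is C F.

C-F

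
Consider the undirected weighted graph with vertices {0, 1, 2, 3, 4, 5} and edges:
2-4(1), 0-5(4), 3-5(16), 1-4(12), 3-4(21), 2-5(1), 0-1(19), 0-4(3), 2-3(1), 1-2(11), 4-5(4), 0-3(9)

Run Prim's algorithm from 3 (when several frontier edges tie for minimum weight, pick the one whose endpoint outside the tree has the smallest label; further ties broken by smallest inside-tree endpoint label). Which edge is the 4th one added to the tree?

0-4

Prim's algorithm from 3:
Step 1: frontier [2-3 1, 0-3 9, 3-5 16, 3-4 21] → take 2-3 (1); add 2.
Step 2: frontier [2-4 1, 2-5 1, 1-2 11, 0-3 9, 3-5 16, 3-4 21] → take 2-4 (1); add 4.
Step 3: frontier [2-5 1, 1-2 11, 0-3 9, 3-5 16, 0-4 3, 4-5 4, 1-4 12] → take 2-5 (1); add 5.
Step 4: frontier [1-2 11, 0-3 9, 0-4 3, 1-4 12, 0-5 4] → take 0-4 (3); add 0.
Step 5: frontier [0-1 19, 1-2 11, 1-4 12] → take 1-2 (11); add 1.
The 4th edge added is 0-4.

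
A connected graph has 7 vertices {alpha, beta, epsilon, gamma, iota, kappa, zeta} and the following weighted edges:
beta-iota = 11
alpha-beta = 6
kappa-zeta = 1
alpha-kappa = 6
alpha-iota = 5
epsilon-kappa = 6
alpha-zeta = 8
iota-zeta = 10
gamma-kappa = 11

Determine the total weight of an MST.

35

Prim, starting at gamma.
Step 1: frontier [gamma-kappa 11] → take gamma-kappa (11); add kappa.
Step 2: frontier [kappa-zeta 1, alpha-kappa 6, epsilon-kappa 6] → take kappa-zeta (1); add zeta.
Step 3: frontier [alpha-kappa 6, epsilon-kappa 6, alpha-zeta 8, iota-zeta 10] → take alpha-kappa (6); add alpha.
Step 4: frontier [alpha-iota 5, alpha-beta 6, epsilon-kappa 6, iota-zeta 10] → take alpha-iota (5); add iota.
Step 5: frontier [alpha-beta 6, beta-iota 11, epsilon-kappa 6] → take alpha-beta (6); add beta.
Step 6: frontier [epsilon-kappa 6] → take epsilon-kappa (6); add epsilon.
MST edges: gamma-kappa, kappa-zeta, alpha-kappa, alpha-iota, alpha-beta, epsilon-kappa; total weight 11+1+6+5+6+6 = 35.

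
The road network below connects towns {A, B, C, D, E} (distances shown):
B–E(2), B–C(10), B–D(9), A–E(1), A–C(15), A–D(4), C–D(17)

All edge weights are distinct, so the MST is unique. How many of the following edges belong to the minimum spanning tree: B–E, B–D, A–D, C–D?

2

Sort edges by weight, then run Kruskal:
A–E (1): add — endpoints in different components.
B–E (2): add — endpoints in different components.
A–D (4): add — endpoints in different components.
B–D (9): skip — B and D already connected.
B–C (10): add — endpoints in different components.
MST edge set: {A–E, B–E, A–D, B–C}.
Of the listed edges, {B–E, A–D} are in the MST → 2.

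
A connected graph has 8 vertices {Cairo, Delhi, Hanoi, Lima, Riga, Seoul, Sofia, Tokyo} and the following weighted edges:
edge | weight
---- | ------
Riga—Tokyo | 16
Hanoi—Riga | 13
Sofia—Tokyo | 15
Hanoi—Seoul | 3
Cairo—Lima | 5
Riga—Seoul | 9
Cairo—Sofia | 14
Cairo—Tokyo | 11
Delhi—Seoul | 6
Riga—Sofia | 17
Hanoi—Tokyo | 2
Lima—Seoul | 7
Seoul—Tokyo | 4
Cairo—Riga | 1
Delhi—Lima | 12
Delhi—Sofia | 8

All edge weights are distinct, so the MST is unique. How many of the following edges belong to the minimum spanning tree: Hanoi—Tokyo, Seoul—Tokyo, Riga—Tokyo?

Sort edges by weight, then run Kruskal:
Cairo—Riga (1): add — endpoints in different components.
Hanoi—Tokyo (2): add — endpoints in different components.
Hanoi—Seoul (3): add — endpoints in different components.
Seoul—Tokyo (4): skip — Tokyo and Seoul already connected.
Cairo—Lima (5): add — endpoints in different components.
Delhi—Seoul (6): add — endpoints in different components.
Lima—Seoul (7): add — endpoints in different components.
Delhi—Sofia (8): add — endpoints in different components.
MST edge set: {Cairo—Riga, Hanoi—Tokyo, Hanoi—Seoul, Cairo—Lima, Delhi—Seoul, Lima—Seoul, Delhi—Sofia}.
Of the listed edges, {Hanoi—Tokyo} are in the MST → 1.

1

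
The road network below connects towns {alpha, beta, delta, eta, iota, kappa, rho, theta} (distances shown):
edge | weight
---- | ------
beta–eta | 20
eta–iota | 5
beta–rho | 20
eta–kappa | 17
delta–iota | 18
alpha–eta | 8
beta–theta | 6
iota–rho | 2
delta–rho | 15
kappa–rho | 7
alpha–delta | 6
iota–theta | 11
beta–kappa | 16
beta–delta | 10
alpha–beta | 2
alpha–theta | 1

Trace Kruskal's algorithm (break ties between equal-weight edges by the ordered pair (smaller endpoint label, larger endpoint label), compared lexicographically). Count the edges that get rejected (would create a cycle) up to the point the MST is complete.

1

Kruskal: consider edges lightest-first.
alpha–theta (1): add — endpoints in different components.
alpha–beta (2): add — endpoints in different components.
iota–rho (2): add — endpoints in different components.
eta–iota (5): add — endpoints in different components.
alpha–delta (6): add — endpoints in different components.
beta–theta (6): skip — beta and theta already connected.
kappa–rho (7): add — endpoints in different components.
alpha–eta (8): add — endpoints in different components.
Edges rejected before the tree was complete: 1.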